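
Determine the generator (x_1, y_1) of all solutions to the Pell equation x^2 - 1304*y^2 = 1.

(x, y) = (325, 9)

First expand sqrt(1304) as a continued fraction. With x_i = (sqrt(1304) + m_i)/d_i and (m_0, d_0) = (0, 1): a_0 = floor(sqrt(1304)) = 36, since 36^2 = 1296 <= 1304 < 1369 = 37^2.
Iterate m_{i+1} = d_i*a_i - m_i, d_{i+1} = (1304 - m_{i+1}^2)/d_i, a_{i+1} = floor((a_0 + m_{i+1})/d_{i+1}):
  m_1 = 1*36 - 0 = 36, d_1 = (1304 - 36^2)/1 = 8/1 = 8, a_1 = floor((36 + 36)/8) = 9.
  m_2 = 8*9 - 36 = 36, d_2 = (1304 - 36^2)/8 = 8/8 = 1, a_2 = floor((36 + 36)/1) = 72.
  m_3 = 1*72 - 36 = 36, d_3 = (1304 - 36^2)/1 = 8/1 = 8: (m_3, d_3) = (m_1, d_1) = (36, 8), so from here the quotients repeat a_1, a_2; the period length is 2.
So sqrt(1304) = [36; (9, 72)] with period length k = 2.
k is even, so the fundamental solution of x^2 - 1304y^2 = 1 is (p_{k-1}, q_{k-1}) = (p_1, q_1); compute convergents through index 1.
Convergents (p_i = a_i*p_{i-1} + p_{i-2}, q_i = a_i*q_{i-1} + q_{i-2} with p_{-2}=0, p_{-1}=1, q_{-2}=1, q_{-1}=0):
  i=0: a_0=36, p_0 = 36*1 + 0 = 36, q_0 = 36*0 + 1 = 1.
  i=1: a_1=9, p_1 = 9*36 + 1 = 325, q_1 = 9*1 + 0 = 9.
Check: 325^2 - 1304*9^2 = 105625 - 105624 = 1, so (x, y) = (325, 9) solves the equation, and by the theorem it is the least positive solution.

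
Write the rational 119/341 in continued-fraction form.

Run the Euclidean algorithm on 119 and 341; the successive quotients are the partial quotients a_0, a_1, ... (each step inverts the fractional part left over by the previous one):
  119 = 0*341 + 119, so a_0 = 0.
  341 = 2*119 + 103, so a_1 = 2.
  119 = 1*103 + 16, so a_2 = 1.
  103 = 6*16 + 7, so a_3 = 6.
  16 = 2*7 + 2, so a_4 = 2.
  7 = 3*2 + 1, so a_5 = 3.
  2 = 2*1 + 0, so a_6 = 2.
The remainder reaches 0 after 7 divisions, so the expansion has 7 partial quotients, read off in order.

[0; 2, 1, 6, 2, 3, 2]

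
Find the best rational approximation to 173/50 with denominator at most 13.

45/13

Expand x = 173/50 as a continued fraction with the Euclidean algorithm:
  173 = 3*50 + 23, so a_0 = 3.
  50 = 2*23 + 4, so a_1 = 2.
  23 = 5*4 + 3, so a_2 = 5.
  4 = 1*3 + 1, so a_3 = 1.
  3 = 3*1 + 0, so a_4 = 3.
so x = [3; 2, 5, 1, 3].
Convergents (p_i = a_i*p_{i-1} + p_{i-2}, q_i = a_i*q_{i-1} + q_{i-2} with p_{-2}=0, p_{-1}=1, q_{-2}=1, q_{-1}=0), until the denominator exceeds 13:
  i=0: a_0=3, p_0 = 3*1 + 0 = 3, q_0 = 3*0 + 1 = 1.
  i=1: a_1=2, p_1 = 2*3 + 1 = 7, q_1 = 2*1 + 0 = 2.
  i=2: a_2=5, p_2 = 5*7 + 3 = 38, q_2 = 5*2 + 1 = 11.
  i=3: a_3=1, p_3 = 1*38 + 7 = 45, q_3 = 1*11 + 2 = 13.
  i=4: a_4=3, p_4 = 3*45 + 38 = 173, q_4 = 3*13 + 11 = 50.
q_4 = 50 > 13, so the last convergent with denominator <= 13 is p_3/q_3 = 45/13.
The closest fraction with denominator <= 13 is either p_3/q_3 or the intermediate fraction (k*p_3 + p_2)/(k*q_3 + q_2) with the largest k >= 1 whose denominator stays <= 13; these approach x as k grows, and every other convergent or intermediate fraction in range is farther away.
Largest k: floor((13 - q_2)/q_3) = floor((13 - 11)/13) = 0.
Since k = 0, no intermediate fraction beyond p_3/q_3 has denominator <= 13, so the convergent 45/13 is the closest (its error is |173*13 - 45*50|/(50*13) = 1/650).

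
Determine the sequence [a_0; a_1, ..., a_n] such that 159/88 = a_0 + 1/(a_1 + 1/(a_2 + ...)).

Run the Euclidean algorithm on 159 and 88; the successive quotients are the partial quotients a_0, a_1, ... (each step inverts the fractional part left over by the previous one):
  159 = 1*88 + 71, so a_0 = 1.
  88 = 1*71 + 17, so a_1 = 1.
  71 = 4*17 + 3, so a_2 = 4.
  17 = 5*3 + 2, so a_3 = 5.
  3 = 1*2 + 1, so a_4 = 1.
  2 = 2*1 + 0, so a_5 = 2.
The remainder reaches 0 after 6 divisions, so the expansion has 6 partial quotients, read off in order.

[1; 1, 4, 5, 1, 2]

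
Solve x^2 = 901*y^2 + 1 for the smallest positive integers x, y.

First expand sqrt(901) as a continued fraction. With x_i = (sqrt(901) + m_i)/d_i and (m_0, d_0) = (0, 1): a_0 = floor(sqrt(901)) = 30, since 30^2 = 900 <= 901 < 961 = 31^2.
Iterate m_{i+1} = d_i*a_i - m_i, d_{i+1} = (901 - m_{i+1}^2)/d_i, a_{i+1} = floor((a_0 + m_{i+1})/d_{i+1}):
  m_1 = 1*30 - 0 = 30, d_1 = (901 - 30^2)/1 = 1/1 = 1, a_1 = floor((30 + 30)/1) = 60.
  m_2 = 1*60 - 30 = 30, d_2 = (901 - 30^2)/1 = 1/1 = 1: (m_2, d_2) = (m_1, d_1) = (30, 1), so from here the quotient a_1 repeats; the period length is 1.
So sqrt(901) = [30; (60)] with period length k = 1.
k is odd, so (p_{k-1}, q_{k-1}) only solves x^2 - 901y^2 = -1 and the fundamental solution of x^2 - 901y^2 = 1 is (p_{2k-1}, q_{2k-1}) = (p_1, q_1); compute convergents through index 1, running through the period twice.
Convergents (p_i = a_i*p_{i-1} + p_{i-2}, q_i = a_i*q_{i-1} + q_{i-2} with p_{-2}=0, p_{-1}=1, q_{-2}=1, q_{-1}=0):
  i=0: a_0=30, p_0 = 30*1 + 0 = 30, q_0 = 30*0 + 1 = 1.
  i=1: a_1=60, p_1 = 60*30 + 1 = 1801, q_1 = 60*1 + 0 = 60.
Indeed p_0^2 - 901*q_0^2 = 900 - 901 = -1, not +1.
Check: 1801^2 - 901*60^2 = 3243601 - 3243600 = 1, so (x, y) = (1801, 60) solves the equation, and by the theorem it is the least positive solution.

(x, y) = (1801, 60)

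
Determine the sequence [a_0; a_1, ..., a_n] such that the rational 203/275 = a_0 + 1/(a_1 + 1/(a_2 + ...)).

Run the Euclidean algorithm on 203 and 275; the successive quotients are the partial quotients a_0, a_1, ... (each step inverts the fractional part left over by the previous one):
  203 = 0*275 + 203, so a_0 = 0.
  275 = 1*203 + 72, so a_1 = 1.
  203 = 2*72 + 59, so a_2 = 2.
  72 = 1*59 + 13, so a_3 = 1.
  59 = 4*13 + 7, so a_4 = 4.
  13 = 1*7 + 6, so a_5 = 1.
  7 = 1*6 + 1, so a_6 = 1.
  6 = 6*1 + 0, so a_7 = 6.
The remainder reaches 0 after 8 divisions, so the expansion has 8 partial quotients, read off in order.

[0; 1, 2, 1, 4, 1, 1, 6]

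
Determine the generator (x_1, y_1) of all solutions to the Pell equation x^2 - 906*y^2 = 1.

First expand sqrt(906) as a continued fraction. With x_i = (sqrt(906) + m_i)/d_i and (m_0, d_0) = (0, 1): a_0 = floor(sqrt(906)) = 30, since 30^2 = 900 <= 906 < 961 = 31^2.
Iterate m_{i+1} = d_i*a_i - m_i, d_{i+1} = (906 - m_{i+1}^2)/d_i, a_{i+1} = floor((a_0 + m_{i+1})/d_{i+1}):
  m_1 = 1*30 - 0 = 30, d_1 = (906 - 30^2)/1 = 6/1 = 6, a_1 = floor((30 + 30)/6) = 10.
  m_2 = 6*10 - 30 = 30, d_2 = (906 - 30^2)/6 = 6/6 = 1, a_2 = floor((30 + 30)/1) = 60.
  m_3 = 1*60 - 30 = 30, d_3 = (906 - 30^2)/1 = 6/1 = 6: (m_3, d_3) = (m_1, d_1) = (30, 6), so from here the quotients repeat a_1, a_2; the period length is 2.
So sqrt(906) = [30; (10, 60)] with period length k = 2.
k is even, so the fundamental solution of x^2 - 906y^2 = 1 is (p_{k-1}, q_{k-1}) = (p_1, q_1); compute convergents through index 1.
Convergents (p_i = a_i*p_{i-1} + p_{i-2}, q_i = a_i*q_{i-1} + q_{i-2} with p_{-2}=0, p_{-1}=1, q_{-2}=1, q_{-1}=0):
  i=0: a_0=30, p_0 = 30*1 + 0 = 30, q_0 = 30*0 + 1 = 1.
  i=1: a_1=10, p_1 = 10*30 + 1 = 301, q_1 = 10*1 + 0 = 10.
Check: 301^2 - 906*10^2 = 90601 - 90600 = 1, so (x, y) = (301, 10) solves the equation, and by the theorem it is the least positive solution.

(x, y) = (301, 10)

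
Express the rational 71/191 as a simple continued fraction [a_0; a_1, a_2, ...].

[0; 2, 1, 2, 4, 2, 2]

Run the Euclidean algorithm on 71 and 191; the successive quotients are the partial quotients a_0, a_1, ... (each step inverts the fractional part left over by the previous one):
  71 = 0*191 + 71, so a_0 = 0.
  191 = 2*71 + 49, so a_1 = 2.
  71 = 1*49 + 22, so a_2 = 1.
  49 = 2*22 + 5, so a_3 = 2.
  22 = 4*5 + 2, so a_4 = 4.
  5 = 2*2 + 1, so a_5 = 2.
  2 = 2*1 + 0, so a_6 = 2.
The remainder reaches 0 after 7 divisions, so the expansion has 7 partial quotients, read off in order.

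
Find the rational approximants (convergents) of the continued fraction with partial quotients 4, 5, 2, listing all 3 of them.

Using the convergent recurrence p_i = a_i*p_{i-1} + p_{i-2}, q_i = a_i*q_{i-1} + q_{i-2} with p_{-2}=0, p_{-1}=1, q_{-2}=1, q_{-1}=0:
  i=0: a_0=4, p_0 = 4*1 + 0 = 4, q_0 = 4*0 + 1 = 1.
  i=1: a_1=5, p_1 = 5*4 + 1 = 21, q_1 = 5*1 + 0 = 5.
  i=2: a_2=2, p_2 = 2*21 + 4 = 46, q_2 = 2*5 + 1 = 11.

4/1, 21/5, 46/11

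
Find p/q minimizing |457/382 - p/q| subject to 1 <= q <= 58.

Expand x = 457/382 as a continued fraction with the Euclidean algorithm:
  457 = 1*382 + 75, so a_0 = 1.
  382 = 5*75 + 7, so a_1 = 5.
  75 = 10*7 + 5, so a_2 = 10.
  7 = 1*5 + 2, so a_3 = 1.
  5 = 2*2 + 1, so a_4 = 2.
  2 = 2*1 + 0, so a_5 = 2.
so x = [1; 5, 10, 1, 2, 2].
Convergents (p_i = a_i*p_{i-1} + p_{i-2}, q_i = a_i*q_{i-1} + q_{i-2} with p_{-2}=0, p_{-1}=1, q_{-2}=1, q_{-1}=0), until the denominator exceeds 58:
  i=0: a_0=1, p_0 = 1*1 + 0 = 1, q_0 = 1*0 + 1 = 1.
  i=1: a_1=5, p_1 = 5*1 + 1 = 6, q_1 = 5*1 + 0 = 5.
  i=2: a_2=10, p_2 = 10*6 + 1 = 61, q_2 = 10*5 + 1 = 51.
  i=3: a_3=1, p_3 = 1*61 + 6 = 67, q_3 = 1*51 + 5 = 56.
  i=4: a_4=2, p_4 = 2*67 + 61 = 195, q_4 = 2*56 + 51 = 163.
q_4 = 163 > 58, so the last convergent with denominator <= 58 is p_3/q_3 = 67/56.
The closest fraction with denominator <= 58 is either p_3/q_3 or the intermediate fraction (k*p_3 + p_2)/(k*q_3 + q_2) with the largest k >= 1 whose denominator stays <= 58; these approach x as k grows, and every other convergent or intermediate fraction in range is farther away.
Largest k: floor((58 - q_2)/q_3) = floor((58 - 51)/56) = 0.
Since k = 0, no intermediate fraction beyond p_3/q_3 has denominator <= 58, so the convergent 67/56 is the closest (its error is |457*56 - 67*382|/(382*56) = 2/21392).

67/56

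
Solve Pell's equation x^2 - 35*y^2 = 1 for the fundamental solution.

First expand sqrt(35) as a continued fraction. With x_i = (sqrt(35) + m_i)/d_i and (m_0, d_0) = (0, 1): a_0 = floor(sqrt(35)) = 5, since 5^2 = 25 <= 35 < 36 = 6^2.
Iterate m_{i+1} = d_i*a_i - m_i, d_{i+1} = (35 - m_{i+1}^2)/d_i, a_{i+1} = floor((a_0 + m_{i+1})/d_{i+1}):
  m_1 = 1*5 - 0 = 5, d_1 = (35 - 5^2)/1 = 10/1 = 10, a_1 = floor((5 + 5)/10) = 1.
  m_2 = 10*1 - 5 = 5, d_2 = (35 - 5^2)/10 = 10/10 = 1, a_2 = floor((5 + 5)/1) = 10.
  m_3 = 1*10 - 5 = 5, d_3 = (35 - 5^2)/1 = 10/1 = 10: (m_3, d_3) = (m_1, d_1) = (5, 10), so from here the quotients repeat a_1, a_2; the period length is 2.
So sqrt(35) = [5; (1, 10)] with period length k = 2.
k is even, so the fundamental solution of x^2 - 35y^2 = 1 is (p_{k-1}, q_{k-1}) = (p_1, q_1); compute convergents through index 1.
Convergents (p_i = a_i*p_{i-1} + p_{i-2}, q_i = a_i*q_{i-1} + q_{i-2} with p_{-2}=0, p_{-1}=1, q_{-2}=1, q_{-1}=0):
  i=0: a_0=5, p_0 = 5*1 + 0 = 5, q_0 = 5*0 + 1 = 1.
  i=1: a_1=1, p_1 = 1*5 + 1 = 6, q_1 = 1*1 + 0 = 1.
Check: 6^2 - 35*1^2 = 36 - 35 = 1, so (x, y) = (6, 1) solves the equation, and by the theorem it is the least positive solution.

(x, y) = (6, 1)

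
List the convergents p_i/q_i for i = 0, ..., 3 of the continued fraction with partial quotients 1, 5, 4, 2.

Using the convergent recurrence p_i = a_i*p_{i-1} + p_{i-2}, q_i = a_i*q_{i-1} + q_{i-2} with p_{-2}=0, p_{-1}=1, q_{-2}=1, q_{-1}=0:
  i=0: a_0=1, p_0 = 1*1 + 0 = 1, q_0 = 1*0 + 1 = 1.
  i=1: a_1=5, p_1 = 5*1 + 1 = 6, q_1 = 5*1 + 0 = 5.
  i=2: a_2=4, p_2 = 4*6 + 1 = 25, q_2 = 4*5 + 1 = 21.
  i=3: a_3=2, p_3 = 2*25 + 6 = 56, q_3 = 2*21 + 5 = 47.

1/1, 6/5, 25/21, 56/47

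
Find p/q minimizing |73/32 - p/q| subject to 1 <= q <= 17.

Expand x = 73/32 as a continued fraction with the Euclidean algorithm:
  73 = 2*32 + 9, so a_0 = 2.
  32 = 3*9 + 5, so a_1 = 3.
  9 = 1*5 + 4, so a_2 = 1.
  5 = 1*4 + 1, so a_3 = 1.
  4 = 4*1 + 0, so a_4 = 4.
so x = [2; 3, 1, 1, 4].
Convergents (p_i = a_i*p_{i-1} + p_{i-2}, q_i = a_i*q_{i-1} + q_{i-2} with p_{-2}=0, p_{-1}=1, q_{-2}=1, q_{-1}=0), until the denominator exceeds 17:
  i=0: a_0=2, p_0 = 2*1 + 0 = 2, q_0 = 2*0 + 1 = 1.
  i=1: a_1=3, p_1 = 3*2 + 1 = 7, q_1 = 3*1 + 0 = 3.
  i=2: a_2=1, p_2 = 1*7 + 2 = 9, q_2 = 1*3 + 1 = 4.
  i=3: a_3=1, p_3 = 1*9 + 7 = 16, q_3 = 1*4 + 3 = 7.
  i=4: a_4=4, p_4 = 4*16 + 9 = 73, q_4 = 4*7 + 4 = 32.
q_4 = 32 > 17, so the last convergent with denominator <= 17 is p_3/q_3 = 16/7.
The closest fraction with denominator <= 17 is either p_3/q_3 or the intermediate fraction (k*p_3 + p_2)/(k*q_3 + q_2) with the largest k >= 1 whose denominator stays <= 17; these approach x as k grows, and every other convergent or intermediate fraction in range is farther away.
Largest k: floor((17 - q_2)/q_3) = floor((17 - 4)/7) = 1.
That gives (1*16 + 9)/(1*7 + 4) = 25/11.
Compare the errors: |x - 16/7| = |73*7 - 16*32|/(32*7) = 1/224, and |x - 25/11| = |73*11 - 25*32|/(32*11) = 3/352.
Cross-multiplying, 1*352 = 352 < 672 = 3*224, so 1/224 is smaller: the convergent 16/7 is closer to x than 25/11.

16/7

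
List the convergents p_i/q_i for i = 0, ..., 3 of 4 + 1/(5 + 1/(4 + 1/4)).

4/1, 21/5, 88/21, 373/89

Using the convergent recurrence p_i = a_i*p_{i-1} + p_{i-2}, q_i = a_i*q_{i-1} + q_{i-2} with p_{-2}=0, p_{-1}=1, q_{-2}=1, q_{-1}=0:
  i=0: a_0=4, p_0 = 4*1 + 0 = 4, q_0 = 4*0 + 1 = 1.
  i=1: a_1=5, p_1 = 5*4 + 1 = 21, q_1 = 5*1 + 0 = 5.
  i=2: a_2=4, p_2 = 4*21 + 4 = 88, q_2 = 4*5 + 1 = 21.
  i=3: a_3=4, p_3 = 4*88 + 21 = 373, q_3 = 4*21 + 5 = 89.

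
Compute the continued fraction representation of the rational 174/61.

Run the Euclidean algorithm on 174 and 61; the successive quotients are the partial quotients a_0, a_1, ... (each step inverts the fractional part left over by the previous one):
  174 = 2*61 + 52, so a_0 = 2.
  61 = 1*52 + 9, so a_1 = 1.
  52 = 5*9 + 7, so a_2 = 5.
  9 = 1*7 + 2, so a_3 = 1.
  7 = 3*2 + 1, so a_4 = 3.
  2 = 2*1 + 0, so a_5 = 2.
The remainder reaches 0 after 6 divisions, so the expansion has 6 partial quotients, read off in order.

[2; 1, 5, 1, 3, 2]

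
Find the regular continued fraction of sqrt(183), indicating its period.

[13; (1, 1, 8, 1, 1, 26)]

Write x_i = (sqrt(183) + m_i)/d_i with (m_0, d_0) = (0, 1). a_0 = floor(sqrt(183)) = 13, since 13^2 = 169 <= 183 < 196 = 14^2.
Iterate m_{i+1} = d_i*a_i - m_i, d_{i+1} = (183 - m_{i+1}^2)/d_i, a_{i+1} = floor((a_0 + m_{i+1})/d_{i+1}):
  m_1 = 1*13 - 0 = 13, d_1 = (183 - 13^2)/1 = 14/1 = 14, a_1 = floor((13 + 13)/14) = 1.
  m_2 = 14*1 - 13 = 1, d_2 = (183 - 1^2)/14 = 182/14 = 13, a_2 = floor((13 + 1)/13) = 1.
  m_3 = 13*1 - 1 = 12, d_3 = (183 - 12^2)/13 = 39/13 = 3, a_3 = floor((13 + 12)/3) = 8.
  m_4 = 3*8 - 12 = 12, d_4 = (183 - 12^2)/3 = 39/3 = 13, a_4 = floor((13 + 12)/13) = 1.
  m_5 = 13*1 - 12 = 1, d_5 = (183 - 1^2)/13 = 182/13 = 14, a_5 = floor((13 + 1)/14) = 1.
  m_6 = 14*1 - 1 = 13, d_6 = (183 - 13^2)/14 = 14/14 = 1, a_6 = floor((13 + 13)/1) = 26.
  m_7 = 1*26 - 13 = 13, d_7 = (183 - 13^2)/1 = 14/1 = 14: (m_7, d_7) = (m_1, d_1) = (13, 14), so from here the quotients repeat a_1, ..., a_6; the period length is 6.
Hence the expansion of sqrt(183) is a_0 = 13 followed by the repeating block 1, 1, 8, 1, 1, 26 (period 6).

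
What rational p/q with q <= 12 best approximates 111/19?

35/6

Expand x = 111/19 as a continued fraction with the Euclidean algorithm:
  111 = 5*19 + 16, so a_0 = 5.
  19 = 1*16 + 3, so a_1 = 1.
  16 = 5*3 + 1, so a_2 = 5.
  3 = 3*1 + 0, so a_3 = 3.
so x = [5; 1, 5, 3].
Convergents (p_i = a_i*p_{i-1} + p_{i-2}, q_i = a_i*q_{i-1} + q_{i-2} with p_{-2}=0, p_{-1}=1, q_{-2}=1, q_{-1}=0), until the denominator exceeds 12:
  i=0: a_0=5, p_0 = 5*1 + 0 = 5, q_0 = 5*0 + 1 = 1.
  i=1: a_1=1, p_1 = 1*5 + 1 = 6, q_1 = 1*1 + 0 = 1.
  i=2: a_2=5, p_2 = 5*6 + 5 = 35, q_2 = 5*1 + 1 = 6.
  i=3: a_3=3, p_3 = 3*35 + 6 = 111, q_3 = 3*6 + 1 = 19.
q_3 = 19 > 12, so the last convergent with denominator <= 12 is p_2/q_2 = 35/6.
The closest fraction with denominator <= 12 is either p_2/q_2 or the intermediate fraction (k*p_2 + p_1)/(k*q_2 + q_1) with the largest k >= 1 whose denominator stays <= 12; these approach x as k grows, and every other convergent or intermediate fraction in range is farther away.
Largest k: floor((12 - q_1)/q_2) = floor((12 - 1)/6) = 1.
That gives (1*35 + 6)/(1*6 + 1) = 41/7.
Compare the errors: |x - 35/6| = |111*6 - 35*19|/(19*6) = 1/114, and |x - 41/7| = |111*7 - 41*19|/(19*7) = 2/133.
Cross-multiplying, 1*133 = 133 < 228 = 2*114, so 1/114 is smaller: the convergent 35/6 is closer to x than 41/7.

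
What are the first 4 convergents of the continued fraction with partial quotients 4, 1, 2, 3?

4/1, 5/1, 14/3, 47/10

Using the convergent recurrence p_i = a_i*p_{i-1} + p_{i-2}, q_i = a_i*q_{i-1} + q_{i-2} with p_{-2}=0, p_{-1}=1, q_{-2}=1, q_{-1}=0:
  i=0: a_0=4, p_0 = 4*1 + 0 = 4, q_0 = 4*0 + 1 = 1.
  i=1: a_1=1, p_1 = 1*4 + 1 = 5, q_1 = 1*1 + 0 = 1.
  i=2: a_2=2, p_2 = 2*5 + 4 = 14, q_2 = 2*1 + 1 = 3.
  i=3: a_3=3, p_3 = 3*14 + 5 = 47, q_3 = 3*3 + 1 = 10.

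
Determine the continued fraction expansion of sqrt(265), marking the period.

[16; (3, 1, 1, 2, 2, 1, 1, 3, 32)]

Write x_i = (sqrt(265) + m_i)/d_i with (m_0, d_0) = (0, 1). a_0 = floor(sqrt(265)) = 16, since 16^2 = 256 <= 265 < 289 = 17^2.
Iterate m_{i+1} = d_i*a_i - m_i, d_{i+1} = (265 - m_{i+1}^2)/d_i, a_{i+1} = floor((a_0 + m_{i+1})/d_{i+1}):
  m_1 = 1*16 - 0 = 16, d_1 = (265 - 16^2)/1 = 9/1 = 9, a_1 = floor((16 + 16)/9) = 3.
  m_2 = 9*3 - 16 = 11, d_2 = (265 - 11^2)/9 = 144/9 = 16, a_2 = floor((16 + 11)/16) = 1.
  m_3 = 16*1 - 11 = 5, d_3 = (265 - 5^2)/16 = 240/16 = 15, a_3 = floor((16 + 5)/15) = 1.
  m_4 = 15*1 - 5 = 10, d_4 = (265 - 10^2)/15 = 165/15 = 11, a_4 = floor((16 + 10)/11) = 2.
  m_5 = 11*2 - 10 = 12, d_5 = (265 - 12^2)/11 = 121/11 = 11, a_5 = floor((16 + 12)/11) = 2.
  m_6 = 11*2 - 12 = 10, d_6 = (265 - 10^2)/11 = 165/11 = 15, a_6 = floor((16 + 10)/15) = 1.
  m_7 = 15*1 - 10 = 5, d_7 = (265 - 5^2)/15 = 240/15 = 16, a_7 = floor((16 + 5)/16) = 1.
  m_8 = 16*1 - 5 = 11, d_8 = (265 - 11^2)/16 = 144/16 = 9, a_8 = floor((16 + 11)/9) = 3.
  m_9 = 9*3 - 11 = 16, d_9 = (265 - 16^2)/9 = 9/9 = 1, a_9 = floor((16 + 16)/1) = 32.
  m_10 = 1*32 - 16 = 16, d_10 = (265 - 16^2)/1 = 9/1 = 9: (m_10, d_10) = (m_1, d_1) = (16, 9), so from here the quotients repeat a_1, ..., a_9; the period length is 9.
Hence the expansion of sqrt(265) is a_0 = 16 followed by the repeating block 3, 1, 1, 2, 2, 1, 1, 3, 32 (period 9).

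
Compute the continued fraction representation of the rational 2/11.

[0; 5, 2]

Run the Euclidean algorithm on 2 and 11; the successive quotients are the partial quotients a_0, a_1, ... (each step inverts the fractional part left over by the previous one):
  2 = 0*11 + 2, so a_0 = 0.
  11 = 5*2 + 1, so a_1 = 5.
  2 = 2*1 + 0, so a_2 = 2.
The remainder reaches 0 after 3 divisions, so the expansion has 3 partial quotients, read off in order.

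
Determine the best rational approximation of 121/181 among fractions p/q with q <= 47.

2/3

Expand x = 121/181 as a continued fraction with the Euclidean algorithm:
  121 = 0*181 + 121, so a_0 = 0.
  181 = 1*121 + 60, so a_1 = 1.
  121 = 2*60 + 1, so a_2 = 2.
  60 = 60*1 + 0, so a_3 = 60.
so x = [0; 1, 2, 60].
Convergents (p_i = a_i*p_{i-1} + p_{i-2}, q_i = a_i*q_{i-1} + q_{i-2} with p_{-2}=0, p_{-1}=1, q_{-2}=1, q_{-1}=0), until the denominator exceeds 47:
  i=0: a_0=0, p_0 = 0*1 + 0 = 0, q_0 = 0*0 + 1 = 1.
  i=1: a_1=1, p_1 = 1*0 + 1 = 1, q_1 = 1*1 + 0 = 1.
  i=2: a_2=2, p_2 = 2*1 + 0 = 2, q_2 = 2*1 + 1 = 3.
  i=3: a_3=60, p_3 = 60*2 + 1 = 121, q_3 = 60*3 + 1 = 181.
q_3 = 181 > 47, so the last convergent with denominator <= 47 is p_2/q_2 = 2/3.
The closest fraction with denominator <= 47 is either p_2/q_2 or the intermediate fraction (k*p_2 + p_1)/(k*q_2 + q_1) with the largest k >= 1 whose denominator stays <= 47; these approach x as k grows, and every other convergent or intermediate fraction in range is farther away.
Largest k: floor((47 - q_1)/q_2) = floor((47 - 1)/3) = 15.
That gives (15*2 + 1)/(15*3 + 1) = 31/46.
Compare the errors: |x - 2/3| = |121*3 - 2*181|/(181*3) = 1/543, and |x - 31/46| = |121*46 - 31*181|/(181*46) = 45/8326.
Cross-multiplying, 1*8326 = 8326 < 24435 = 45*543, so 1/543 is smaller: the convergent 2/3 is closer to x than 31/46.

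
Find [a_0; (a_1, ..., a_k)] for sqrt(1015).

[31; (1, 6, 10, 2, 10, 6, 1, 62)]

Write x_i = (sqrt(1015) + m_i)/d_i with (m_0, d_0) = (0, 1). a_0 = floor(sqrt(1015)) = 31, since 31^2 = 961 <= 1015 < 1024 = 32^2.
Iterate m_{i+1} = d_i*a_i - m_i, d_{i+1} = (1015 - m_{i+1}^2)/d_i, a_{i+1} = floor((a_0 + m_{i+1})/d_{i+1}):
  m_1 = 1*31 - 0 = 31, d_1 = (1015 - 31^2)/1 = 54/1 = 54, a_1 = floor((31 + 31)/54) = 1.
  m_2 = 54*1 - 31 = 23, d_2 = (1015 - 23^2)/54 = 486/54 = 9, a_2 = floor((31 + 23)/9) = 6.
  m_3 = 9*6 - 23 = 31, d_3 = (1015 - 31^2)/9 = 54/9 = 6, a_3 = floor((31 + 31)/6) = 10.
  m_4 = 6*10 - 31 = 29, d_4 = (1015 - 29^2)/6 = 174/6 = 29, a_4 = floor((31 + 29)/29) = 2.
  m_5 = 29*2 - 29 = 29, d_5 = (1015 - 29^2)/29 = 174/29 = 6, a_5 = floor((31 + 29)/6) = 10.
  m_6 = 6*10 - 29 = 31, d_6 = (1015 - 31^2)/6 = 54/6 = 9, a_6 = floor((31 + 31)/9) = 6.
  m_7 = 9*6 - 31 = 23, d_7 = (1015 - 23^2)/9 = 486/9 = 54, a_7 = floor((31 + 23)/54) = 1.
  m_8 = 54*1 - 23 = 31, d_8 = (1015 - 31^2)/54 = 54/54 = 1, a_8 = floor((31 + 31)/1) = 62.
  m_9 = 1*62 - 31 = 31, d_9 = (1015 - 31^2)/1 = 54/1 = 54: (m_9, d_9) = (m_1, d_1) = (31, 54), so from here the quotients repeat a_1, ..., a_8; the period length is 8.
Hence the expansion of sqrt(1015) is a_0 = 31 followed by the repeating block 1, 6, 10, 2, 10, 6, 1, 62 (period 8).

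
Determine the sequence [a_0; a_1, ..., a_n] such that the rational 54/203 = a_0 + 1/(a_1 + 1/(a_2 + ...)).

[0; 3, 1, 3, 6, 2]

Run the Euclidean algorithm on 54 and 203; the successive quotients are the partial quotients a_0, a_1, ... (each step inverts the fractional part left over by the previous one):
  54 = 0*203 + 54, so a_0 = 0.
  203 = 3*54 + 41, so a_1 = 3.
  54 = 1*41 + 13, so a_2 = 1.
  41 = 3*13 + 2, so a_3 = 3.
  13 = 6*2 + 1, so a_4 = 6.
  2 = 2*1 + 0, so a_5 = 2.
The remainder reaches 0 after 6 divisions, so the expansion has 6 partial quotients, read off in order.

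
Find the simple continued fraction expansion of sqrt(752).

Write x_i = (sqrt(752) + m_i)/d_i with (m_0, d_0) = (0, 1). a_0 = floor(sqrt(752)) = 27, since 27^2 = 729 <= 752 < 784 = 28^2.
Iterate m_{i+1} = d_i*a_i - m_i, d_{i+1} = (752 - m_{i+1}^2)/d_i, a_{i+1} = floor((a_0 + m_{i+1})/d_{i+1}):
  m_1 = 1*27 - 0 = 27, d_1 = (752 - 27^2)/1 = 23/1 = 23, a_1 = floor((27 + 27)/23) = 2.
  m_2 = 23*2 - 27 = 19, d_2 = (752 - 19^2)/23 = 391/23 = 17, a_2 = floor((27 + 19)/17) = 2.
  m_3 = 17*2 - 19 = 15, d_3 = (752 - 15^2)/17 = 527/17 = 31, a_3 = floor((27 + 15)/31) = 1.
  m_4 = 31*1 - 15 = 16, d_4 = (752 - 16^2)/31 = 496/31 = 16, a_4 = floor((27 + 16)/16) = 2.
  m_5 = 16*2 - 16 = 16, d_5 = (752 - 16^2)/16 = 496/16 = 31, a_5 = floor((27 + 16)/31) = 1.
  m_6 = 31*1 - 16 = 15, d_6 = (752 - 15^2)/31 = 527/31 = 17, a_6 = floor((27 + 15)/17) = 2.
  m_7 = 17*2 - 15 = 19, d_7 = (752 - 19^2)/17 = 391/17 = 23, a_7 = floor((27 + 19)/23) = 2.
  m_8 = 23*2 - 19 = 27, d_8 = (752 - 27^2)/23 = 23/23 = 1, a_8 = floor((27 + 27)/1) = 54.
  m_9 = 1*54 - 27 = 27, d_9 = (752 - 27^2)/1 = 23/1 = 23: (m_9, d_9) = (m_1, d_1) = (27, 23), so from here the quotients repeat a_1, ..., a_8; the period length is 8.
Hence the expansion of sqrt(752) is a_0 = 27 followed by the repeating block 2, 2, 1, 2, 1, 2, 2, 54 (period 8).

[27; (2, 2, 1, 2, 1, 2, 2, 54)]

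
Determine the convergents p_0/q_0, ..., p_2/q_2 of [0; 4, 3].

0/1, 1/4, 3/13

Using the convergent recurrence p_i = a_i*p_{i-1} + p_{i-2}, q_i = a_i*q_{i-1} + q_{i-2} with p_{-2}=0, p_{-1}=1, q_{-2}=1, q_{-1}=0:
  i=0: a_0=0, p_0 = 0*1 + 0 = 0, q_0 = 0*0 + 1 = 1.
  i=1: a_1=4, p_1 = 4*0 + 1 = 1, q_1 = 4*1 + 0 = 4.
  i=2: a_2=3, p_2 = 3*1 + 0 = 3, q_2 = 3*4 + 1 = 13.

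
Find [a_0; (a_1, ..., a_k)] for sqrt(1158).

[34; (34, 68)]

Write x_i = (sqrt(1158) + m_i)/d_i with (m_0, d_0) = (0, 1). a_0 = floor(sqrt(1158)) = 34, since 34^2 = 1156 <= 1158 < 1225 = 35^2.
Iterate m_{i+1} = d_i*a_i - m_i, d_{i+1} = (1158 - m_{i+1}^2)/d_i, a_{i+1} = floor((a_0 + m_{i+1})/d_{i+1}):
  m_1 = 1*34 - 0 = 34, d_1 = (1158 - 34^2)/1 = 2/1 = 2, a_1 = floor((34 + 34)/2) = 34.
  m_2 = 2*34 - 34 = 34, d_2 = (1158 - 34^2)/2 = 2/2 = 1, a_2 = floor((34 + 34)/1) = 68.
  m_3 = 1*68 - 34 = 34, d_3 = (1158 - 34^2)/1 = 2/1 = 2: (m_3, d_3) = (m_1, d_1) = (34, 2), so from here the quotients repeat a_1, a_2; the period length is 2.
Hence the expansion of sqrt(1158) is a_0 = 34 followed by the repeating block 34, 68 (period 2).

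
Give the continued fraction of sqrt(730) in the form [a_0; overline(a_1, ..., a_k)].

[27; overline(54)]

Write x_i = (sqrt(730) + m_i)/d_i with (m_0, d_0) = (0, 1). a_0 = floor(sqrt(730)) = 27, since 27^2 = 729 <= 730 < 784 = 28^2.
Iterate m_{i+1} = d_i*a_i - m_i, d_{i+1} = (730 - m_{i+1}^2)/d_i, a_{i+1} = floor((a_0 + m_{i+1})/d_{i+1}):
  m_1 = 1*27 - 0 = 27, d_1 = (730 - 27^2)/1 = 1/1 = 1, a_1 = floor((27 + 27)/1) = 54.
  m_2 = 1*54 - 27 = 27, d_2 = (730 - 27^2)/1 = 1/1 = 1: (m_2, d_2) = (m_1, d_1) = (27, 1), so from here the quotient a_1 repeats; the period length is 1.
Hence the expansion of sqrt(730) is a_0 = 27 followed by the repeating block 54 (period 1).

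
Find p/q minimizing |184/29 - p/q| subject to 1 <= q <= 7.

Expand x = 184/29 as a continued fraction with the Euclidean algorithm:
  184 = 6*29 + 10, so a_0 = 6.
  29 = 2*10 + 9, so a_1 = 2.
  10 = 1*9 + 1, so a_2 = 1.
  9 = 9*1 + 0, so a_3 = 9.
so x = [6; 2, 1, 9].
Convergents (p_i = a_i*p_{i-1} + p_{i-2}, q_i = a_i*q_{i-1} + q_{i-2} with p_{-2}=0, p_{-1}=1, q_{-2}=1, q_{-1}=0), until the denominator exceeds 7:
  i=0: a_0=6, p_0 = 6*1 + 0 = 6, q_0 = 6*0 + 1 = 1.
  i=1: a_1=2, p_1 = 2*6 + 1 = 13, q_1 = 2*1 + 0 = 2.
  i=2: a_2=1, p_2 = 1*13 + 6 = 19, q_2 = 1*2 + 1 = 3.
  i=3: a_3=9, p_3 = 9*19 + 13 = 184, q_3 = 9*3 + 2 = 29.
q_3 = 29 > 7, so the last convergent with denominator <= 7 is p_2/q_2 = 19/3.
The closest fraction with denominator <= 7 is either p_2/q_2 or the intermediate fraction (k*p_2 + p_1)/(k*q_2 + q_1) with the largest k >= 1 whose denominator stays <= 7; these approach x as k grows, and every other convergent or intermediate fraction in range is farther away.
Largest k: floor((7 - q_1)/q_2) = floor((7 - 2)/3) = 1.
That gives (1*19 + 13)/(1*3 + 2) = 32/5.
Compare the errors: |x - 19/3| = |184*3 - 19*29|/(29*3) = 1/87, and |x - 32/5| = |184*5 - 32*29|/(29*5) = 8/145.
Cross-multiplying, 1*145 = 145 < 696 = 8*87, so 1/87 is smaller: the convergent 19/3 is closer to x than 32/5.

19/3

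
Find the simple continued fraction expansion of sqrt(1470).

[38; (2, 1, 14, 1, 2, 76)]

Write x_i = (sqrt(1470) + m_i)/d_i with (m_0, d_0) = (0, 1). a_0 = floor(sqrt(1470)) = 38, since 38^2 = 1444 <= 1470 < 1521 = 39^2.
Iterate m_{i+1} = d_i*a_i - m_i, d_{i+1} = (1470 - m_{i+1}^2)/d_i, a_{i+1} = floor((a_0 + m_{i+1})/d_{i+1}):
  m_1 = 1*38 - 0 = 38, d_1 = (1470 - 38^2)/1 = 26/1 = 26, a_1 = floor((38 + 38)/26) = 2.
  m_2 = 26*2 - 38 = 14, d_2 = (1470 - 14^2)/26 = 1274/26 = 49, a_2 = floor((38 + 14)/49) = 1.
  m_3 = 49*1 - 14 = 35, d_3 = (1470 - 35^2)/49 = 245/49 = 5, a_3 = floor((38 + 35)/5) = 14.
  m_4 = 5*14 - 35 = 35, d_4 = (1470 - 35^2)/5 = 245/5 = 49, a_4 = floor((38 + 35)/49) = 1.
  m_5 = 49*1 - 35 = 14, d_5 = (1470 - 14^2)/49 = 1274/49 = 26, a_5 = floor((38 + 14)/26) = 2.
  m_6 = 26*2 - 14 = 38, d_6 = (1470 - 38^2)/26 = 26/26 = 1, a_6 = floor((38 + 38)/1) = 76.
  m_7 = 1*76 - 38 = 38, d_7 = (1470 - 38^2)/1 = 26/1 = 26: (m_7, d_7) = (m_1, d_1) = (38, 26), so from here the quotients repeat a_1, ..., a_6; the period length is 6.
Hence the expansion of sqrt(1470) is a_0 = 38 followed by the repeating block 2, 1, 14, 1, 2, 76 (period 6).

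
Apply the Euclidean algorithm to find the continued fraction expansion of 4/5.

[0; 1, 4]

Run the Euclidean algorithm on 4 and 5; the successive quotients are the partial quotients a_0, a_1, ... (each step inverts the fractional part left over by the previous one):
  4 = 0*5 + 4, so a_0 = 0.
  5 = 1*4 + 1, so a_1 = 1.
  4 = 4*1 + 0, so a_2 = 4.
The remainder reaches 0 after 3 divisions, so the expansion has 3 partial quotients, read off in order.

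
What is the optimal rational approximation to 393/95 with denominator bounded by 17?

62/15

Expand x = 393/95 as a continued fraction with the Euclidean algorithm:
  393 = 4*95 + 13, so a_0 = 4.
  95 = 7*13 + 4, so a_1 = 7.
  13 = 3*4 + 1, so a_2 = 3.
  4 = 4*1 + 0, so a_3 = 4.
so x = [4; 7, 3, 4].
Convergents (p_i = a_i*p_{i-1} + p_{i-2}, q_i = a_i*q_{i-1} + q_{i-2} with p_{-2}=0, p_{-1}=1, q_{-2}=1, q_{-1}=0), until the denominator exceeds 17:
  i=0: a_0=4, p_0 = 4*1 + 0 = 4, q_0 = 4*0 + 1 = 1.
  i=1: a_1=7, p_1 = 7*4 + 1 = 29, q_1 = 7*1 + 0 = 7.
  i=2: a_2=3, p_2 = 3*29 + 4 = 91, q_2 = 3*7 + 1 = 22.
q_2 = 22 > 17, so the last convergent with denominator <= 17 is p_1/q_1 = 29/7.
The closest fraction with denominator <= 17 is either p_1/q_1 or the intermediate fraction (k*p_1 + p_0)/(k*q_1 + q_0) with the largest k >= 1 whose denominator stays <= 17; these approach x as k grows, and every other convergent or intermediate fraction in range is farther away.
Largest k: floor((17 - q_0)/q_1) = floor((17 - 1)/7) = 2.
That gives (2*29 + 4)/(2*7 + 1) = 62/15.
Compare the errors: |x - 29/7| = |393*7 - 29*95|/(95*7) = 4/665, and |x - 62/15| = |393*15 - 62*95|/(95*15) = 5/1425.
Cross-multiplying, 5*665 = 3325 < 5700 = 4*1425, so 5/1425 is smaller: the intermediate fraction 62/15 is closer to x than 29/7.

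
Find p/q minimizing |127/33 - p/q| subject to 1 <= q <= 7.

27/7

Expand x = 127/33 as a continued fraction with the Euclidean algorithm:
  127 = 3*33 + 28, so a_0 = 3.
  33 = 1*28 + 5, so a_1 = 1.
  28 = 5*5 + 3, so a_2 = 5.
  5 = 1*3 + 2, so a_3 = 1.
  3 = 1*2 + 1, so a_4 = 1.
  2 = 2*1 + 0, so a_5 = 2.
so x = [3; 1, 5, 1, 1, 2].
Convergents (p_i = a_i*p_{i-1} + p_{i-2}, q_i = a_i*q_{i-1} + q_{i-2} with p_{-2}=0, p_{-1}=1, q_{-2}=1, q_{-1}=0), until the denominator exceeds 7:
  i=0: a_0=3, p_0 = 3*1 + 0 = 3, q_0 = 3*0 + 1 = 1.
  i=1: a_1=1, p_1 = 1*3 + 1 = 4, q_1 = 1*1 + 0 = 1.
  i=2: a_2=5, p_2 = 5*4 + 3 = 23, q_2 = 5*1 + 1 = 6.
  i=3: a_3=1, p_3 = 1*23 + 4 = 27, q_3 = 1*6 + 1 = 7.
  i=4: a_4=1, p_4 = 1*27 + 23 = 50, q_4 = 1*7 + 6 = 13.
q_4 = 13 > 7, so the last convergent with denominator <= 7 is p_3/q_3 = 27/7.
The closest fraction with denominator <= 7 is either p_3/q_3 or the intermediate fraction (k*p_3 + p_2)/(k*q_3 + q_2) with the largest k >= 1 whose denominator stays <= 7; these approach x as k grows, and every other convergent or intermediate fraction in range is farther away.
Largest k: floor((7 - q_2)/q_3) = floor((7 - 6)/7) = 0.
Since k = 0, no intermediate fraction beyond p_3/q_3 has denominator <= 7, so the convergent 27/7 is the closest (its error is |127*7 - 27*33|/(33*7) = 2/231).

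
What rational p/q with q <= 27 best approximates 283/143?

53/27

Expand x = 283/143 as a continued fraction with the Euclidean algorithm:
  283 = 1*143 + 140, so a_0 = 1.
  143 = 1*140 + 3, so a_1 = 1.
  140 = 46*3 + 2, so a_2 = 46.
  3 = 1*2 + 1, so a_3 = 1.
  2 = 2*1 + 0, so a_4 = 2.
so x = [1; 1, 46, 1, 2].
Convergents (p_i = a_i*p_{i-1} + p_{i-2}, q_i = a_i*q_{i-1} + q_{i-2} with p_{-2}=0, p_{-1}=1, q_{-2}=1, q_{-1}=0), until the denominator exceeds 27:
  i=0: a_0=1, p_0 = 1*1 + 0 = 1, q_0 = 1*0 + 1 = 1.
  i=1: a_1=1, p_1 = 1*1 + 1 = 2, q_1 = 1*1 + 0 = 1.
  i=2: a_2=46, p_2 = 46*2 + 1 = 93, q_2 = 46*1 + 1 = 47.
q_2 = 47 > 27, so the last convergent with denominator <= 27 is p_1/q_1 = 2/1.
The closest fraction with denominator <= 27 is either p_1/q_1 or the intermediate fraction (k*p_1 + p_0)/(k*q_1 + q_0) with the largest k >= 1 whose denominator stays <= 27; these approach x as k grows, and every other convergent or intermediate fraction in range is farther away.
Largest k: floor((27 - q_0)/q_1) = floor((27 - 1)/1) = 26.
That gives (26*2 + 1)/(26*1 + 1) = 53/27.
Compare the errors: |x - 2/1| = |283*1 - 2*143|/(143*1) = 3/143, and |x - 53/27| = |283*27 - 53*143|/(143*27) = 62/3861.
Cross-multiplying, 62*143 = 8866 < 11583 = 3*3861, so 62/3861 is smaller: the intermediate fraction 53/27 is closer to x than 2/1.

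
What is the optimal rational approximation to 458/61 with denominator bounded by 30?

15/2

Expand x = 458/61 as a continued fraction with the Euclidean algorithm:
  458 = 7*61 + 31, so a_0 = 7.
  61 = 1*31 + 30, so a_1 = 1.
  31 = 1*30 + 1, so a_2 = 1.
  30 = 30*1 + 0, so a_3 = 30.
so x = [7; 1, 1, 30].
Convergents (p_i = a_i*p_{i-1} + p_{i-2}, q_i = a_i*q_{i-1} + q_{i-2} with p_{-2}=0, p_{-1}=1, q_{-2}=1, q_{-1}=0), until the denominator exceeds 30:
  i=0: a_0=7, p_0 = 7*1 + 0 = 7, q_0 = 7*0 + 1 = 1.
  i=1: a_1=1, p_1 = 1*7 + 1 = 8, q_1 = 1*1 + 0 = 1.
  i=2: a_2=1, p_2 = 1*8 + 7 = 15, q_2 = 1*1 + 1 = 2.
  i=3: a_3=30, p_3 = 30*15 + 8 = 458, q_3 = 30*2 + 1 = 61.
q_3 = 61 > 30, so the last convergent with denominator <= 30 is p_2/q_2 = 15/2.
The closest fraction with denominator <= 30 is either p_2/q_2 or the intermediate fraction (k*p_2 + p_1)/(k*q_2 + q_1) with the largest k >= 1 whose denominator stays <= 30; these approach x as k grows, and every other convergent or intermediate fraction in range is farther away.
Largest k: floor((30 - q_1)/q_2) = floor((30 - 1)/2) = 14.
That gives (14*15 + 8)/(14*2 + 1) = 218/29.
Compare the errors: |x - 15/2| = |458*2 - 15*61|/(61*2) = 1/122, and |x - 218/29| = |458*29 - 218*61|/(61*29) = 16/1769.
Cross-multiplying, 1*1769 = 1769 < 1952 = 16*122, so 1/122 is smaller: the convergent 15/2 is closer to x than 218/29.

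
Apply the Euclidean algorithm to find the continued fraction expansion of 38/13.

Run the Euclidean algorithm on 38 and 13; the successive quotients are the partial quotients a_0, a_1, ... (each step inverts the fractional part left over by the previous one):
  38 = 2*13 + 12, so a_0 = 2.
  13 = 1*12 + 1, so a_1 = 1.
  12 = 12*1 + 0, so a_2 = 12.
The remainder reaches 0 after 3 divisions, so the expansion has 3 partial quotients, read off in order.

[2; 1, 12]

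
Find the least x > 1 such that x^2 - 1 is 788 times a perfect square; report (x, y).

First expand sqrt(788) as a continued fraction. With x_i = (sqrt(788) + m_i)/d_i and (m_0, d_0) = (0, 1): a_0 = floor(sqrt(788)) = 28, since 28^2 = 784 <= 788 < 841 = 29^2.
Iterate m_{i+1} = d_i*a_i - m_i, d_{i+1} = (788 - m_{i+1}^2)/d_i, a_{i+1} = floor((a_0 + m_{i+1})/d_{i+1}):
  m_1 = 1*28 - 0 = 28, d_1 = (788 - 28^2)/1 = 4/1 = 4, a_1 = floor((28 + 28)/4) = 14.
  m_2 = 4*14 - 28 = 28, d_2 = (788 - 28^2)/4 = 4/4 = 1, a_2 = floor((28 + 28)/1) = 56.
  m_3 = 1*56 - 28 = 28, d_3 = (788 - 28^2)/1 = 4/1 = 4: (m_3, d_3) = (m_1, d_1) = (28, 4), so from here the quotients repeat a_1, a_2; the period length is 2.
So sqrt(788) = [28; (14, 56)] with period length k = 2.
k is even, so the fundamental solution of x^2 - 788y^2 = 1 is (p_{k-1}, q_{k-1}) = (p_1, q_1); compute convergents through index 1.
Convergents (p_i = a_i*p_{i-1} + p_{i-2}, q_i = a_i*q_{i-1} + q_{i-2} with p_{-2}=0, p_{-1}=1, q_{-2}=1, q_{-1}=0):
  i=0: a_0=28, p_0 = 28*1 + 0 = 28, q_0 = 28*0 + 1 = 1.
  i=1: a_1=14, p_1 = 14*28 + 1 = 393, q_1 = 14*1 + 0 = 14.
Check: 393^2 - 788*14^2 = 154449 - 154448 = 1, so (x, y) = (393, 14) solves the equation, and by the theorem it is the least positive solution.

(x, y) = (393, 14)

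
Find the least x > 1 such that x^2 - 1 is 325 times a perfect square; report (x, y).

First expand sqrt(325) as a continued fraction. With x_i = (sqrt(325) + m_i)/d_i and (m_0, d_0) = (0, 1): a_0 = floor(sqrt(325)) = 18, since 18^2 = 324 <= 325 < 361 = 19^2.
Iterate m_{i+1} = d_i*a_i - m_i, d_{i+1} = (325 - m_{i+1}^2)/d_i, a_{i+1} = floor((a_0 + m_{i+1})/d_{i+1}):
  m_1 = 1*18 - 0 = 18, d_1 = (325 - 18^2)/1 = 1/1 = 1, a_1 = floor((18 + 18)/1) = 36.
  m_2 = 1*36 - 18 = 18, d_2 = (325 - 18^2)/1 = 1/1 = 1: (m_2, d_2) = (m_1, d_1) = (18, 1), so from here the quotient a_1 repeats; the period length is 1.
So sqrt(325) = [18; (36)] with period length k = 1.
k is odd, so (p_{k-1}, q_{k-1}) only solves x^2 - 325y^2 = -1 and the fundamental solution of x^2 - 325y^2 = 1 is (p_{2k-1}, q_{2k-1}) = (p_1, q_1); compute convergents through index 1, running through the period twice.
Convergents (p_i = a_i*p_{i-1} + p_{i-2}, q_i = a_i*q_{i-1} + q_{i-2} with p_{-2}=0, p_{-1}=1, q_{-2}=1, q_{-1}=0):
  i=0: a_0=18, p_0 = 18*1 + 0 = 18, q_0 = 18*0 + 1 = 1.
  i=1: a_1=36, p_1 = 36*18 + 1 = 649, q_1 = 36*1 + 0 = 36.
Indeed p_0^2 - 325*q_0^2 = 324 - 325 = -1, not +1.
Check: 649^2 - 325*36^2 = 421201 - 421200 = 1, so (x, y) = (649, 36) solves the equation, and by the theorem it is the least positive solution.

(x, y) = (649, 36)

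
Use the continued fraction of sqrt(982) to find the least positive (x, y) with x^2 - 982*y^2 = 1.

(x, y) = (8837, 282)

First expand sqrt(982) as a continued fraction. With x_i = (sqrt(982) + m_i)/d_i and (m_0, d_0) = (0, 1): a_0 = floor(sqrt(982)) = 31, since 31^2 = 961 <= 982 < 1024 = 32^2.
Iterate m_{i+1} = d_i*a_i - m_i, d_{i+1} = (982 - m_{i+1}^2)/d_i, a_{i+1} = floor((a_0 + m_{i+1})/d_{i+1}):
  m_1 = 1*31 - 0 = 31, d_1 = (982 - 31^2)/1 = 21/1 = 21, a_1 = floor((31 + 31)/21) = 2.
  m_2 = 21*2 - 31 = 11, d_2 = (982 - 11^2)/21 = 861/21 = 41, a_2 = floor((31 + 11)/41) = 1.
  m_3 = 41*1 - 11 = 30, d_3 = (982 - 30^2)/41 = 82/41 = 2, a_3 = floor((31 + 30)/2) = 30.
  m_4 = 2*30 - 30 = 30, d_4 = (982 - 30^2)/2 = 82/2 = 41, a_4 = floor((31 + 30)/41) = 1.
  m_5 = 41*1 - 30 = 11, d_5 = (982 - 11^2)/41 = 861/41 = 21, a_5 = floor((31 + 11)/21) = 2.
  m_6 = 21*2 - 11 = 31, d_6 = (982 - 31^2)/21 = 21/21 = 1, a_6 = floor((31 + 31)/1) = 62.
  m_7 = 1*62 - 31 = 31, d_7 = (982 - 31^2)/1 = 21/1 = 21: (m_7, d_7) = (m_1, d_1) = (31, 21), so from here the quotients repeat a_1, ..., a_6; the period length is 6.
So sqrt(982) = [31; (2, 1, 30, 1, 2, 62)] with period length k = 6.
k is even, so the fundamental solution of x^2 - 982y^2 = 1 is (p_{k-1}, q_{k-1}) = (p_5, q_5); compute convergents through index 5.
Convergents (p_i = a_i*p_{i-1} + p_{i-2}, q_i = a_i*q_{i-1} + q_{i-2} with p_{-2}=0, p_{-1}=1, q_{-2}=1, q_{-1}=0):
  i=0: a_0=31, p_0 = 31*1 + 0 = 31, q_0 = 31*0 + 1 = 1.
  i=1: a_1=2, p_1 = 2*31 + 1 = 63, q_1 = 2*1 + 0 = 2.
  i=2: a_2=1, p_2 = 1*63 + 31 = 94, q_2 = 1*2 + 1 = 3.
  i=3: a_3=30, p_3 = 30*94 + 63 = 2883, q_3 = 30*3 + 2 = 92.
  i=4: a_4=1, p_4 = 1*2883 + 94 = 2977, q_4 = 1*92 + 3 = 95.
  i=5: a_5=2, p_5 = 2*2977 + 2883 = 8837, q_5 = 2*95 + 92 = 282.
Check: 8837^2 - 982*282^2 = 78092569 - 78092568 = 1, so (x, y) = (8837, 282) solves the equation, and by the theorem it is the least positive solution.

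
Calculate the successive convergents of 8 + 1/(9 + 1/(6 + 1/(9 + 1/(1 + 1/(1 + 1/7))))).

Using the convergent recurrence p_i = a_i*p_{i-1} + p_{i-2}, q_i = a_i*q_{i-1} + q_{i-2} with p_{-2}=0, p_{-1}=1, q_{-2}=1, q_{-1}=0:
  i=0: a_0=8, p_0 = 8*1 + 0 = 8, q_0 = 8*0 + 1 = 1.
  i=1: a_1=9, p_1 = 9*8 + 1 = 73, q_1 = 9*1 + 0 = 9.
  i=2: a_2=6, p_2 = 6*73 + 8 = 446, q_2 = 6*9 + 1 = 55.
  i=3: a_3=9, p_3 = 9*446 + 73 = 4087, q_3 = 9*55 + 9 = 504.
  i=4: a_4=1, p_4 = 1*4087 + 446 = 4533, q_4 = 1*504 + 55 = 559.
  i=5: a_5=1, p_5 = 1*4533 + 4087 = 8620, q_5 = 1*559 + 504 = 1063.
  i=6: a_6=7, p_6 = 7*8620 + 4533 = 64873, q_6 = 7*1063 + 559 = 8000.

8/1, 73/9, 446/55, 4087/504, 4533/559, 8620/1063, 64873/8000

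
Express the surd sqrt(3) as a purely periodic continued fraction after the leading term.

Write x_i = (sqrt(3) + m_i)/d_i with (m_0, d_0) = (0, 1). a_0 = floor(sqrt(3)) = 1, since 1^2 = 1 <= 3 < 4 = 2^2.
Iterate m_{i+1} = d_i*a_i - m_i, d_{i+1} = (3 - m_{i+1}^2)/d_i, a_{i+1} = floor((a_0 + m_{i+1})/d_{i+1}):
  m_1 = 1*1 - 0 = 1, d_1 = (3 - 1^2)/1 = 2/1 = 2, a_1 = floor((1 + 1)/2) = 1.
  m_2 = 2*1 - 1 = 1, d_2 = (3 - 1^2)/2 = 2/2 = 1, a_2 = floor((1 + 1)/1) = 2.
  m_3 = 1*2 - 1 = 1, d_3 = (3 - 1^2)/1 = 2/1 = 2: (m_3, d_3) = (m_1, d_1) = (1, 2), so from here the quotients repeat a_1, a_2; the period length is 2.
Hence the expansion of sqrt(3) is a_0 = 1 followed by the repeating block 1, 2 (period 2).

[1; (1, 2)]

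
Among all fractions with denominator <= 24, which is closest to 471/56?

143/17

Expand x = 471/56 as a continued fraction with the Euclidean algorithm:
  471 = 8*56 + 23, so a_0 = 8.
  56 = 2*23 + 10, so a_1 = 2.
  23 = 2*10 + 3, so a_2 = 2.
  10 = 3*3 + 1, so a_3 = 3.
  3 = 3*1 + 0, so a_4 = 3.
so x = [8; 2, 2, 3, 3].
Convergents (p_i = a_i*p_{i-1} + p_{i-2}, q_i = a_i*q_{i-1} + q_{i-2} with p_{-2}=0, p_{-1}=1, q_{-2}=1, q_{-1}=0), until the denominator exceeds 24:
  i=0: a_0=8, p_0 = 8*1 + 0 = 8, q_0 = 8*0 + 1 = 1.
  i=1: a_1=2, p_1 = 2*8 + 1 = 17, q_1 = 2*1 + 0 = 2.
  i=2: a_2=2, p_2 = 2*17 + 8 = 42, q_2 = 2*2 + 1 = 5.
  i=3: a_3=3, p_3 = 3*42 + 17 = 143, q_3 = 3*5 + 2 = 17.
  i=4: a_4=3, p_4 = 3*143 + 42 = 471, q_4 = 3*17 + 5 = 56.
q_4 = 56 > 24, so the last convergent with denominator <= 24 is p_3/q_3 = 143/17.
The closest fraction with denominator <= 24 is either p_3/q_3 or the intermediate fraction (k*p_3 + p_2)/(k*q_3 + q_2) with the largest k >= 1 whose denominator stays <= 24; these approach x as k grows, and every other convergent or intermediate fraction in range is farther away.
Largest k: floor((24 - q_2)/q_3) = floor((24 - 5)/17) = 1.
That gives (1*143 + 42)/(1*17 + 5) = 185/22.
Compare the errors: |x - 143/17| = |471*17 - 143*56|/(56*17) = 1/952, and |x - 185/22| = |471*22 - 185*56|/(56*22) = 2/1232.
Cross-multiplying, 1*1232 = 1232 < 1904 = 2*952, so 1/952 is smaller: the convergent 143/17 is closer to x than 185/22.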